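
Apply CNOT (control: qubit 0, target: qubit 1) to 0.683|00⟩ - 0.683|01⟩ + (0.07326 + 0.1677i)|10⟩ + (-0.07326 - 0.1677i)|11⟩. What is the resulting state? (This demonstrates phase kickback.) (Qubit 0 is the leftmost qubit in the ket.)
0.683|00⟩ - 0.683|01⟩ + (-0.07326 - 0.1677i)|10⟩ + (0.07326 + 0.1677i)|11⟩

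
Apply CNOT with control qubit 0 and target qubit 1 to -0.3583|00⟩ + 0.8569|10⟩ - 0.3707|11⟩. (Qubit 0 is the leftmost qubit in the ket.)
-0.3583|00⟩ - 0.3707|10⟩ + 0.8569|11⟩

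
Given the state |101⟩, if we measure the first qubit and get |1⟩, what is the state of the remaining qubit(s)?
|01⟩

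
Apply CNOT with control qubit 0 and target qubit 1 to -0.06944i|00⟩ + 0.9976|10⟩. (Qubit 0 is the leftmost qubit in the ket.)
-0.06944i|00⟩ + 0.9976|11⟩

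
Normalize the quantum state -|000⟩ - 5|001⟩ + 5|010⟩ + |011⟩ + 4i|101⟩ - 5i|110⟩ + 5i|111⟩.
-0.09206|000⟩ - 0.4603|001⟩ + 0.4603|010⟩ + 0.09206|011⟩ + 0.3682i|101⟩ - 0.4603i|110⟩ + 0.4603i|111⟩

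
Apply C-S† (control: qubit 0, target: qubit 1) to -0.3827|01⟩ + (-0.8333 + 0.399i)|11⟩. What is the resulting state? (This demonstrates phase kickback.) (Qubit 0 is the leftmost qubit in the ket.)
-0.3827|01⟩ + (0.399 + 0.8333i)|11⟩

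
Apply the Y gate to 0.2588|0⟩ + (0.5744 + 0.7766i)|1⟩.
(0.7766 - 0.5744i)|0⟩ + 0.2588i|1⟩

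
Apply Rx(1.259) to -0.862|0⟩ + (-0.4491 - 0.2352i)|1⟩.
(-0.8352 + 0.2644i)|0⟩ + (-0.363 + 0.3174i)|1⟩

Rx(1.259) = [[cos(θ/2), −i·sin(θ/2)], [−i·sin(θ/2), cos(θ/2)]]; θ = 1.259, cos(θ/2) ≈ 0.808322, sin(θ/2) ≈ 0.588741.
With a = amp(|0⟩) = -0.862 and b = amp(|1⟩) = (-0.4491 - 0.2352i):
new amp(|0⟩) = (0.808322)·a + (-0.588741i)·b = (-0.8352 + 0.2644i)
new amp(|1⟩) = (-0.588741i)·a + (0.808322)·b = (-0.363 + 0.3174i)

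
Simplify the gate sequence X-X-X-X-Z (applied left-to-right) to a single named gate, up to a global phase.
Z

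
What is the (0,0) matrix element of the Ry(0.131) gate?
0.9979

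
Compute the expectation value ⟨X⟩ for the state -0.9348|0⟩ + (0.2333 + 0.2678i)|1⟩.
-0.4362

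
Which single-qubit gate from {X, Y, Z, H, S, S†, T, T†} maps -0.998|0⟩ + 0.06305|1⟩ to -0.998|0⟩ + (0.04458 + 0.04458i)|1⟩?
T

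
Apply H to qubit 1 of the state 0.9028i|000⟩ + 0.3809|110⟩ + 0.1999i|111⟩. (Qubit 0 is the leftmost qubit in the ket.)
0.6384i|000⟩ + 0.6384i|010⟩ + 0.2693|100⟩ + 0.1414i|101⟩ - 0.2693|110⟩ - 0.1414i|111⟩

H on qubit 1 mixes each pair of kets that differ only in qubit 1: amplitudes (a, b) of (|…0…⟩, |…1…⟩) become ((a + b)/√2, (a − b)/√2). Kets absent from the input have amplitude 0.
(|000⟩, |010⟩): (a, b) = (0.9028i, 0) → (0.6384i, 0.6384i)
(|100⟩, |110⟩): (a, b) = (0, 0.3809) → (0.2693, -0.2693)
(|101⟩, |111⟩): (a, b) = (0, 0.1999i) → (0.1414i, -0.1414i)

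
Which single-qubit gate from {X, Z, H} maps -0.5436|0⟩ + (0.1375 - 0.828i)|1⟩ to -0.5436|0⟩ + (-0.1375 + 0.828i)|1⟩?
Z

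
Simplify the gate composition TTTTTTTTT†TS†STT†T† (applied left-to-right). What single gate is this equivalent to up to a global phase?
T†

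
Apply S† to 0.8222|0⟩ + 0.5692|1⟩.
0.8222|0⟩ - 0.5692i|1⟩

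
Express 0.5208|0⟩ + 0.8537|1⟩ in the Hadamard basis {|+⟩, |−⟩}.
0.9719|+⟩ - 0.2354|−⟩

With |ψ⟩ = α|0⟩ + β|1⟩, the Hadamard-basis coefficients are ⟨+|ψ⟩ = (α + β)/√2 and ⟨−|ψ⟩ = (α − β)/√2.
Here α = 0.5208, β = 0.8537: (α + β)/√2 = 0.9719, (α − β)/√2 = -0.2354.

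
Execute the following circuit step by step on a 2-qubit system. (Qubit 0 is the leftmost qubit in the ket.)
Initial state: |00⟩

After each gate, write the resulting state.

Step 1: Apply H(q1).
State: 1/√2|00⟩ + 1/√2|01⟩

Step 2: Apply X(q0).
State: 1/√2|10⟩ + 1/√2|11⟩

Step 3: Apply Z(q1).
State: 1/√2|10⟩ - 1/√2|11⟩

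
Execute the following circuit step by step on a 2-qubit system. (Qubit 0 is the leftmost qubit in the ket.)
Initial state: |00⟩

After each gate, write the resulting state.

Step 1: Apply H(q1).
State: 1/√2|00⟩ + 1/√2|01⟩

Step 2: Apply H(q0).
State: 1/2|00⟩ + 1/2|01⟩ + 1/2|10⟩ + 1/2|11⟩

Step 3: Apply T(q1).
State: 1/2|00⟩ + (1/√8 + (1/√8)i)|01⟩ + 1/2|10⟩ + (1/√8 + (1/√8)i)|11⟩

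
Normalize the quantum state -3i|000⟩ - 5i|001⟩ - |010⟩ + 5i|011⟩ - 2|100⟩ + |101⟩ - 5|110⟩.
-0.3162i|000⟩ - 0.527i|001⟩ - 0.1054|010⟩ + 0.527i|011⟩ - 0.2108|100⟩ + 0.1054|101⟩ - 0.527|110⟩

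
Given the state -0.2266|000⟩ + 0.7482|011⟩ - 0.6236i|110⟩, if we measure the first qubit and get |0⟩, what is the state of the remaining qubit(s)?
-0.2899|00⟩ + 0.9571|11⟩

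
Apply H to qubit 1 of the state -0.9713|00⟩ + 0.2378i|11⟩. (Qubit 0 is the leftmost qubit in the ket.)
-0.6868|00⟩ - 0.6868|01⟩ + 0.1681i|10⟩ - 0.1681i|11⟩

H on qubit 1 mixes each pair of kets that differ only in qubit 1: amplitudes (a, b) of (|…0…⟩, |…1…⟩) become ((a + b)/√2, (a − b)/√2). Kets absent from the input have amplitude 0.
(|00⟩, |01⟩): (a, b) = (-0.9713, 0) → (-0.6868, -0.6868)
(|10⟩, |11⟩): (a, b) = (0, 0.2378i) → (0.1681i, -0.1681i)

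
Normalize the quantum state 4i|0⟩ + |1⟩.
0.9701i|0⟩ + 0.2425|1⟩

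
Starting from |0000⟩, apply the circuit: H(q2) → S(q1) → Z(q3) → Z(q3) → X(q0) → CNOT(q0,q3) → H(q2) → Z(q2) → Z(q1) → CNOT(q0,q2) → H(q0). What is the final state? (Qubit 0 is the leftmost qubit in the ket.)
1/√2|0011⟩ - 1/√2|1011⟩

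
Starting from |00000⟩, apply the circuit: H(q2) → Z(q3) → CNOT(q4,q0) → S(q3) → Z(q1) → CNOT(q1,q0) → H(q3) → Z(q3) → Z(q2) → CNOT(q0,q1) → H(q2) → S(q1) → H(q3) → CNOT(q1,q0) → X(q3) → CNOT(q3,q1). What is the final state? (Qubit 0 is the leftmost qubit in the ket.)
|00100⟩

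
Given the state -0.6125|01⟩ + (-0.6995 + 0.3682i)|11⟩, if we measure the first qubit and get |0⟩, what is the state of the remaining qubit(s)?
-|1⟩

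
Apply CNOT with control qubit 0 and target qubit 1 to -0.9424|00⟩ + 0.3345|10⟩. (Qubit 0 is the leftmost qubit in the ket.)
-0.9424|00⟩ + 0.3345|11⟩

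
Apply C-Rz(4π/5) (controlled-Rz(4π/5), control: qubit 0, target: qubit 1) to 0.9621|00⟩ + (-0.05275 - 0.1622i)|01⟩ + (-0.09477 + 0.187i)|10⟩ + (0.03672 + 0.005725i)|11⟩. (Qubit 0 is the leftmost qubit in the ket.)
0.9621|00⟩ + (-0.05275 - 0.1622i)|01⟩ + (0.1486 + 0.1479i)|10⟩ + (0.005902 + 0.03669i)|11⟩

C-Rz(4π/5) leaves the control-|0⟩ kets |00⟩, |01⟩ unchanged and applies Rz(4π/5) to qubit 1 on the control-|1⟩ pair (|10⟩, |11⟩).
Rz(4π/5) = [[e^(−iθ/2), 0], [0, e^(iθ/2)]] with e^(±iθ/2) = cos(θ/2) ± i·sin(θ/2); θ = 4π/5, cos(θ/2) ≈ 0.309017, sin(θ/2) ≈ 0.951057.
With a = amp(|10⟩) = (-0.09477 + 0.187i) and b = amp(|11⟩) = (0.03672 + 0.005725i):
new amp(|10⟩) = (0.309017 - 0.951057i)·a = (0.1486 + 0.1479i)
new amp(|11⟩) = (0.309017 + 0.951057i)·b = (0.005902 + 0.03669i)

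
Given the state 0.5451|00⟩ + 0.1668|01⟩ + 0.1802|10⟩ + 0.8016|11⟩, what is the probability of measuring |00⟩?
0.2971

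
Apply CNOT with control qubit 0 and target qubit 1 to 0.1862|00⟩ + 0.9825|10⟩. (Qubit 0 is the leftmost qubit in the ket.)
0.1862|00⟩ + 0.9825|11⟩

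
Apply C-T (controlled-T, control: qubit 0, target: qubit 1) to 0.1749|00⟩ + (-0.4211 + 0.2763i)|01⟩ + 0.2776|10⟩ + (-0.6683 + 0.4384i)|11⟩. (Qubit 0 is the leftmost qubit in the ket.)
0.1749|00⟩ + (-0.4211 + 0.2763i)|01⟩ + 0.2776|10⟩ + (-0.7826 - 0.1626i)|11⟩

C-T leaves the control-|0⟩ kets |00⟩, |01⟩ unchanged and applies T to qubit 1 on the control-|1⟩ pair (|10⟩, |11⟩).
T = [[1, 0], [0, (1/√2 + (1/√2)i)]].
With a = amp(|10⟩) = 0.2776 and b = amp(|11⟩) = (-0.6683 + 0.4384i):
new amp(|10⟩) = (1)·a = 0.2776
new amp(|11⟩) = (1/√2 + (1/√2)i)·b = (-0.7826 - 0.1626i)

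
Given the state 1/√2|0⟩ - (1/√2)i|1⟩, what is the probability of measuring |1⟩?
1/2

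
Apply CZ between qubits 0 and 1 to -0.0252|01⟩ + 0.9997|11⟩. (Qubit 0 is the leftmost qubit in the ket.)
-0.0252|01⟩ - 0.9997|11⟩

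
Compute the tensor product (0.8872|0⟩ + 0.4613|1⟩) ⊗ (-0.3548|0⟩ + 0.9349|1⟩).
-0.3148|00⟩ + 0.8294|01⟩ - 0.1637|10⟩ + 0.4313|11⟩

amp(|b₁b₂…⟩) = product of the factor amplitudes for bits b₁, b₂, …; only kets whose every factor amplitude is nonzero survive.
|00⟩: (0.8872)(-0.3548) = -0.3148
|01⟩: (0.8872)(0.9349) = 0.8294
|10⟩: (0.4613)(-0.3548) = -0.1637
|11⟩: (0.4613)(0.9349) = 0.4313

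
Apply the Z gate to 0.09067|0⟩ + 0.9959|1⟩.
0.09067|0⟩ - 0.9959|1⟩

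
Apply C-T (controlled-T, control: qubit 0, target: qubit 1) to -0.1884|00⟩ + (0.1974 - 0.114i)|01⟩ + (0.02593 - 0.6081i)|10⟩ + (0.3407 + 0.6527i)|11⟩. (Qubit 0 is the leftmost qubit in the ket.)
-0.1884|00⟩ + (0.1974 - 0.114i)|01⟩ + (0.02593 - 0.6081i)|10⟩ + (-0.2206 + 0.7024i)|11⟩

C-T leaves the control-|0⟩ kets |00⟩, |01⟩ unchanged and applies T to qubit 1 on the control-|1⟩ pair (|10⟩, |11⟩).
T = [[1, 0], [0, (1/√2 + (1/√2)i)]].
With a = amp(|10⟩) = (0.02593 - 0.6081i) and b = amp(|11⟩) = (0.3407 + 0.6527i):
new amp(|10⟩) = (1)·a = (0.02593 - 0.6081i)
new amp(|11⟩) = (1/√2 + (1/√2)i)·b = (-0.2206 + 0.7024i)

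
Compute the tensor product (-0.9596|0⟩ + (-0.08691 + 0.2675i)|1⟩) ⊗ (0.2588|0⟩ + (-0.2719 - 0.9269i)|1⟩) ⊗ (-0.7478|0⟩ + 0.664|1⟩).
0.1857|000⟩ - 0.1649|001⟩ + (-0.1951 - 0.6651i)|010⟩ + (0.1732 + 0.5906i)|011⟩ + (0.01682 - 0.05177i)|100⟩ + (-0.01493 + 0.04597i)|101⟩ + (-0.2031 - 0.005851i)|110⟩ + (0.1803 + 0.005195i)|111⟩

amp(|b₁b₂…⟩) = product of the factor amplitudes for bits b₁, b₂, …; only kets whose every factor amplitude is nonzero survive.
|000⟩: (-0.9596)(0.2588)(-0.7478) = 0.1857
|001⟩: (-0.9596)(0.2588)(0.664) = -0.1649
|010⟩: (-0.9596)(-0.2719 - 0.9269i)(-0.7478) = (-0.1951 - 0.6651i)
|011⟩: (-0.9596)(-0.2719 - 0.9269i)(0.664) = (0.1732 + 0.5906i)
|100⟩: (-0.08691 + 0.2675i)(0.2588)(-0.7478) = (0.01682 - 0.05177i)
|101⟩: (-0.08691 + 0.2675i)(0.2588)(0.664) = (-0.01493 + 0.04597i)
|110⟩: (-0.08691 + 0.2675i)(-0.2719 - 0.9269i)(-0.7478) = (-0.2031 - 0.005851i)
|111⟩: (-0.08691 + 0.2675i)(-0.2719 - 0.9269i)(0.664) = (0.1803 + 0.005195i)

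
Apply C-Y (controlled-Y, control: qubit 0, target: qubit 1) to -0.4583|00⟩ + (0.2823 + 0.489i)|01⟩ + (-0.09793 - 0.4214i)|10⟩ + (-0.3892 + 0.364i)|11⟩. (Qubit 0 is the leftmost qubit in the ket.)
-0.4583|00⟩ + (0.2823 + 0.489i)|01⟩ + (0.364 + 0.3892i)|10⟩ + (0.4214 - 0.09793i)|11⟩

C-Y leaves the control-|0⟩ kets |00⟩, |01⟩ unchanged and applies Y to qubit 1 on the control-|1⟩ pair (|10⟩, |11⟩).
Y = [[0, -i], [i, 0]].
With a = amp(|10⟩) = (-0.09793 - 0.4214i) and b = amp(|11⟩) = (-0.3892 + 0.364i):
new amp(|10⟩) = (-i)·b = (0.364 + 0.3892i)
new amp(|11⟩) = (i)·a = (0.4214 - 0.09793i)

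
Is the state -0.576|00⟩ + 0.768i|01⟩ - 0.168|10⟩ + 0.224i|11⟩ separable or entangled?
Separable

Writing the state as a|00⟩ + b|01⟩ + c|10⟩ + d|11⟩, it is a product state iff ad − bc = 0.
Here (a, b, c, d) = (-0.576, 0.768i, -0.168, 0.224i): ad − bc = (-0.576)(0.224i) − (0.768i)(-0.168) = 0, so the state is separable.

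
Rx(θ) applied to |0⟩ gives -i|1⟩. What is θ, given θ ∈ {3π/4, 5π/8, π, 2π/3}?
π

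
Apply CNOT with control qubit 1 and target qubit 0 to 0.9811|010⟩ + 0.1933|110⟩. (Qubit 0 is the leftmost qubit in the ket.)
0.1933|010⟩ + 0.9811|110⟩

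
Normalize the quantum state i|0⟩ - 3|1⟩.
0.3162i|0⟩ - 0.9487|1⟩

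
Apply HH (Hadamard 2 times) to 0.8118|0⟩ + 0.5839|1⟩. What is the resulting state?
0.8118|0⟩ + 0.5839|1⟩

H² = I, so an even number of Hadamards cancels: H^2 = I and the state is unchanged.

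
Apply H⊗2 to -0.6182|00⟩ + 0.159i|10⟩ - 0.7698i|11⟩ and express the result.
(-0.3091 - 0.3054i)|00⟩ + (-0.3091 + 0.4644i)|01⟩ + (-0.3091 + 0.3054i)|10⟩ + (-0.3091 - 0.4644i)|11⟩

H⊗2 gives amp(|y⟩) = (1/2) Σ_x (−1)^(x·y) amp(|x⟩), where x·y is the number of positions in which both x and y have a 1.
|00⟩: (-0.6182 + 0.159i - 0.7698i)/2 = (-0.3091 - 0.3054i)
|01⟩: (-0.6182 + 0.159i + 0.7698i)/2 = (-0.3091 + 0.4644i)
|10⟩: (-0.6182 - 0.159i + 0.7698i)/2 = (-0.3091 + 0.3054i)
|11⟩: (-0.6182 - 0.159i - 0.7698i)/2 = (-0.3091 - 0.4644i)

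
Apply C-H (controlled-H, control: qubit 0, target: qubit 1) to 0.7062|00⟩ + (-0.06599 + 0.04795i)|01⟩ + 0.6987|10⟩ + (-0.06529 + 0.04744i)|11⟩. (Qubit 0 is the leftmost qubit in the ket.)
0.7062|00⟩ + (-0.06599 + 0.04795i)|01⟩ + (0.4479 + 0.03355i)|10⟩ + (0.5402 - 0.03355i)|11⟩

C-H leaves the control-|0⟩ kets |00⟩, |01⟩ unchanged and applies H to qubit 1 on the control-|1⟩ pair (|10⟩, |11⟩).
H = [[1/√2, 1/√2], [1/√2, -1/√2]].
With a = amp(|10⟩) = 0.6987 and b = amp(|11⟩) = (-0.06529 + 0.04744i):
new amp(|10⟩) = (1/√2)·a + (1/√2)·b = (0.4479 + 0.03355i)
new amp(|11⟩) = (1/√2)·a + (-1/√2)·b = (0.5402 - 0.03355i)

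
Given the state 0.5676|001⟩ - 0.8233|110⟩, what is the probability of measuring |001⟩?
0.3222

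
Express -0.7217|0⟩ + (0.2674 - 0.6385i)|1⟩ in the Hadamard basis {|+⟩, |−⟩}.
(-0.3212 - 0.4515i)|+⟩ + (-0.6994 + 0.4515i)|−⟩

With |ψ⟩ = α|0⟩ + β|1⟩, the Hadamard-basis coefficients are ⟨+|ψ⟩ = (α + β)/√2 and ⟨−|ψ⟩ = (α − β)/√2.
Here α = -0.7217, β = (0.2674 - 0.6385i): (α + β)/√2 = (-0.3212 - 0.4515i), (α − β)/√2 = (-0.6994 + 0.4515i).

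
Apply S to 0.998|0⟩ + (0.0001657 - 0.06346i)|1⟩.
0.998|0⟩ + (0.06346 + 0.0001657i)|1⟩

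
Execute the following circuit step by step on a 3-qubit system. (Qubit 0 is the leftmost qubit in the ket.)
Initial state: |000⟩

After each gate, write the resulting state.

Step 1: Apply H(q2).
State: 1/√2|000⟩ + 1/√2|001⟩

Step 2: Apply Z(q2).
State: 1/√2|000⟩ - 1/√2|001⟩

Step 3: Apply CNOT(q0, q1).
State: 1/√2|000⟩ - 1/√2|001⟩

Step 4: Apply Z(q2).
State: 1/√2|000⟩ + 1/√2|001⟩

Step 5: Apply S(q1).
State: 1/√2|000⟩ + 1/√2|001⟩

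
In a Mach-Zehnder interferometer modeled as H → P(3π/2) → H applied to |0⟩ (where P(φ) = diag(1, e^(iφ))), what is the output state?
(1/2 - (1/2)i)|0⟩ + (1/2 + (1/2)i)|1⟩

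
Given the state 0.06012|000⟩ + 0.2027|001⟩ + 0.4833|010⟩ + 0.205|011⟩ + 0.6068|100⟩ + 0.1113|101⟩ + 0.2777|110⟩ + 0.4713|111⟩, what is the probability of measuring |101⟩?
0.01239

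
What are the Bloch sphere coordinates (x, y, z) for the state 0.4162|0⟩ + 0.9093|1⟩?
(0.7569, 0, -0.6536)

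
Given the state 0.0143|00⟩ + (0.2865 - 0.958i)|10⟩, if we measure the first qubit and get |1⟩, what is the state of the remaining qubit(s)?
(0.2865 - 0.9581i)|0⟩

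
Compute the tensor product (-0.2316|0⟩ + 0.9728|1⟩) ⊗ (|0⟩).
-0.2316|00⟩ + 0.9728|10⟩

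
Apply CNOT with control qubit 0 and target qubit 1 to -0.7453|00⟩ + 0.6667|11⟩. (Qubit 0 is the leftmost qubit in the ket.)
-0.7453|00⟩ + 0.6667|10⟩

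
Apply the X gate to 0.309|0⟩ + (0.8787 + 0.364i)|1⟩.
(0.8787 + 0.364i)|0⟩ + 0.309|1⟩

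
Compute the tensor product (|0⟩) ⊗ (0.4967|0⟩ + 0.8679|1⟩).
0.4967|00⟩ + 0.8679|01⟩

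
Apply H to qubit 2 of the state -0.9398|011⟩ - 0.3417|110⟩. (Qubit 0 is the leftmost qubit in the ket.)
-0.6645|010⟩ + 0.6645|011⟩ - 0.2416|110⟩ - 0.2416|111⟩

H on qubit 2 mixes each pair of kets that differ only in qubit 2: amplitudes (a, b) of (|…0…⟩, |…1…⟩) become ((a + b)/√2, (a − b)/√2). Kets absent from the input have amplitude 0.
(|010⟩, |011⟩): (a, b) = (0, -0.9398) → (-0.6645, 0.6645)
(|110⟩, |111⟩): (a, b) = (-0.3417, 0) → (-0.2416, -0.2416)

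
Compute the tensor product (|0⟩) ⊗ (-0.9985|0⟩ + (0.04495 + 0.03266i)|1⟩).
-0.9985|00⟩ + (0.04495 + 0.03266i)|01⟩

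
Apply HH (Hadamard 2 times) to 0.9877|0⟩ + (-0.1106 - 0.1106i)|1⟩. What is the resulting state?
0.9877|0⟩ + (-0.1106 - 0.1106i)|1⟩

H² = I, so an even number of Hadamards cancels: H^2 = I and the state is unchanged.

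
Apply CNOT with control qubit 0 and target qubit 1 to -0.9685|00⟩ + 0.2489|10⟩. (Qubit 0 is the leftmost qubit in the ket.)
-0.9685|00⟩ + 0.2489|11⟩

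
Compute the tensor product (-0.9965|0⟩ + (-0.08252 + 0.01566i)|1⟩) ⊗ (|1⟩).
-0.9965|01⟩ + (-0.08252 + 0.01566i)|11⟩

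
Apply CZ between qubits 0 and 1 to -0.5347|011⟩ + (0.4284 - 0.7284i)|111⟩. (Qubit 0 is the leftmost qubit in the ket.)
-0.5347|011⟩ + (-0.4284 + 0.7284i)|111⟩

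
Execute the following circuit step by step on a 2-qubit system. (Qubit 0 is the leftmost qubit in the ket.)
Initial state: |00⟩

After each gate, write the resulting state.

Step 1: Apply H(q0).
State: 1/√2|00⟩ + 1/√2|10⟩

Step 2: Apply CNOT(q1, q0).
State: 1/√2|00⟩ + 1/√2|10⟩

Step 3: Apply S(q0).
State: 1/√2|00⟩ + (1/√2)i|10⟩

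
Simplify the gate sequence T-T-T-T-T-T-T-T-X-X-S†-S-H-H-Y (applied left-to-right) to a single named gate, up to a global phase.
Y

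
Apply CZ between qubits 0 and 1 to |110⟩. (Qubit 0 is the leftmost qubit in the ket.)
-|110⟩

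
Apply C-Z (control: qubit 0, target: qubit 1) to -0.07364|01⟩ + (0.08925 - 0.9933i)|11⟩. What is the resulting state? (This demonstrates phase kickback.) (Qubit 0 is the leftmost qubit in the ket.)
-0.07364|01⟩ + (-0.08925 + 0.9933i)|11⟩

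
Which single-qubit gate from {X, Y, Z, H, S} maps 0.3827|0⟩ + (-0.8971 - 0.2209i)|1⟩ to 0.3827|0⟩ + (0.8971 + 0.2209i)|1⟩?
Z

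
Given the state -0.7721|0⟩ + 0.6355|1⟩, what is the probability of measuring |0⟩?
0.5961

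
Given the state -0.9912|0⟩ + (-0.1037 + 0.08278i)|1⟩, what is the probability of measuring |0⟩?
0.9825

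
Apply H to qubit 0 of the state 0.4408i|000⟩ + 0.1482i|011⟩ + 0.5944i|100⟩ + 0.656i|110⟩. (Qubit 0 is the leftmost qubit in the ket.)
0.732i|000⟩ + 0.4639i|010⟩ + 0.1048i|011⟩ - 0.1086i|100⟩ - 0.4639i|110⟩ + 0.1048i|111⟩

H on qubit 0 mixes each pair of kets that differ only in qubit 0: amplitudes (a, b) of (|…0…⟩, |…1…⟩) become ((a + b)/√2, (a − b)/√2). Kets absent from the input have amplitude 0.
(|000⟩, |100⟩): (a, b) = (0.4408i, 0.5944i) → (0.732i, -0.1086i)
(|010⟩, |110⟩): (a, b) = (0, 0.656i) → (0.4639i, -0.4639i)
(|011⟩, |111⟩): (a, b) = (0.1482i, 0) → (0.1048i, 0.1048i)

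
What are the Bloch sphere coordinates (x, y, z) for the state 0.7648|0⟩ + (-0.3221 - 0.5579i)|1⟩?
(-0.4927, -0.8534, 0.1699)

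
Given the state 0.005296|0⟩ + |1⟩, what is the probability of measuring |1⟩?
1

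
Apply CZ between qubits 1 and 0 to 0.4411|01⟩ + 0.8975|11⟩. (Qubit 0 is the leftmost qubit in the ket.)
0.4411|01⟩ - 0.8975|11⟩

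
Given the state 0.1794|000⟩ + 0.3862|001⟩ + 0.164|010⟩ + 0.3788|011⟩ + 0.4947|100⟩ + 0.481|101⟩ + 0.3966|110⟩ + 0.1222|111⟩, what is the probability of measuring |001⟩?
0.1492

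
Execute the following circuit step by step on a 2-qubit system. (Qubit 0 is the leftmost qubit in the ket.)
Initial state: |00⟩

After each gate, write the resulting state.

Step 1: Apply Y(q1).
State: i|01⟩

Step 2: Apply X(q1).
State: i|00⟩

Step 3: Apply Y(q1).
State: -|01⟩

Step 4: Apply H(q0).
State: -1/√2|01⟩ - 1/√2|11⟩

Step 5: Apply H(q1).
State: -1/2|00⟩ + 1/2|01⟩ - 1/2|10⟩ + 1/2|11⟩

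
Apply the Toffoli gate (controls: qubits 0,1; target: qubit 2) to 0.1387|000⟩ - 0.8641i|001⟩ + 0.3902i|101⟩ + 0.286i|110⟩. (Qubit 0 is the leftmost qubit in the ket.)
0.1387|000⟩ - 0.8641i|001⟩ + 0.3902i|101⟩ + 0.286i|111⟩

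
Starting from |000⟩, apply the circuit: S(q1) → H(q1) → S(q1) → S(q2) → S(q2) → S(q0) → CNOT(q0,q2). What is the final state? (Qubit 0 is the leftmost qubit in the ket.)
1/√2|000⟩ + (1/√2)i|010⟩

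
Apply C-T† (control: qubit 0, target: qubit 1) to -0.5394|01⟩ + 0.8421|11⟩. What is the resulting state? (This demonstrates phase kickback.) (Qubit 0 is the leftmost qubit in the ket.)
-0.5394|01⟩ + (0.5955 - 0.5955i)|11⟩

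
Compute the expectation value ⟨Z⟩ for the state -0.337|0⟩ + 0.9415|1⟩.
-0.7729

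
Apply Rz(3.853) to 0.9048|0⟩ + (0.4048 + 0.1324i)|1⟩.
(-0.3151 - 0.8482i)|0⟩ + (-0.2651 + 0.3334i)|1⟩

Rz(3.853) = [[e^(−iθ/2), 0], [0, e^(iθ/2)]] with e^(±iθ/2) = cos(θ/2) ± i·sin(θ/2); θ = 3.853, cos(θ/2) ≈ -0.34825, sin(θ/2) ≈ 0.937402.
With a = amp(|0⟩) = 0.9048 and b = amp(|1⟩) = (0.4048 + 0.1324i):
new amp(|0⟩) = (-0.34825 - 0.937402i)·a = (-0.3151 - 0.8482i)
new amp(|1⟩) = (-0.34825 + 0.937402i)·b = (-0.2651 + 0.3334i)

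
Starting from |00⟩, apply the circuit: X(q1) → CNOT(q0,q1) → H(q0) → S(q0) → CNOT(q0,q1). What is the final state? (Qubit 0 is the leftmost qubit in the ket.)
1/√2|01⟩ + (1/√2)i|10⟩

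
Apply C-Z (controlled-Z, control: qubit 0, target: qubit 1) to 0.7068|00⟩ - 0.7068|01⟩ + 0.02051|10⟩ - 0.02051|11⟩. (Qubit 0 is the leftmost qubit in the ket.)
0.7068|00⟩ - 0.7068|01⟩ + 0.02051|10⟩ + 0.02051|11⟩

C-Z leaves the control-|0⟩ kets |00⟩, |01⟩ unchanged and applies Z to qubit 1 on the control-|1⟩ pair (|10⟩, |11⟩).
Z = [[1, 0], [0, -1]].
With a = amp(|10⟩) = 0.02051 and b = amp(|11⟩) = -0.02051:
new amp(|10⟩) = (1)·a = 0.02051
new amp(|11⟩) = (-1)·b = 0.02051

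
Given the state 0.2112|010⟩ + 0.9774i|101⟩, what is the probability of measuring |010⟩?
0.04461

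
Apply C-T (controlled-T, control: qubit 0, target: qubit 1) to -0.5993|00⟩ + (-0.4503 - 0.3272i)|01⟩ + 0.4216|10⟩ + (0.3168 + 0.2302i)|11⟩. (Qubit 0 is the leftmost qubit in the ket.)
-0.5993|00⟩ + (-0.4503 - 0.3272i)|01⟩ + 0.4216|10⟩ + (0.06124 + 0.3868i)|11⟩

C-T leaves the control-|0⟩ kets |00⟩, |01⟩ unchanged and applies T to qubit 1 on the control-|1⟩ pair (|10⟩, |11⟩).
T = [[1, 0], [0, (1/√2 + (1/√2)i)]].
With a = amp(|10⟩) = 0.4216 and b = amp(|11⟩) = (0.3168 + 0.2302i):
new amp(|10⟩) = (1)·a = 0.4216
new amp(|11⟩) = (1/√2 + (1/√2)i)·b = (0.06124 + 0.3868i)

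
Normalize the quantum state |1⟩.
|1⟩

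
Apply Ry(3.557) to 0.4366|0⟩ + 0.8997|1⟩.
-0.9704|0⟩ + 0.2417|1⟩

Ry(3.557) = [[cos(θ/2), −sin(θ/2)], [sin(θ/2), cos(θ/2)]]; θ = 3.557, cos(θ/2) ≈ -0.206213, sin(θ/2) ≈ 0.978507.
With a = amp(|0⟩) = 0.4366 and b = amp(|1⟩) = 0.8997:
new amp(|0⟩) = (-0.206213)·a + (-0.978507)·b = -0.9704
new amp(|1⟩) = (0.978507)·a + (-0.206213)·b = 0.2417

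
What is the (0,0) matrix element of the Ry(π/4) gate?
0.9239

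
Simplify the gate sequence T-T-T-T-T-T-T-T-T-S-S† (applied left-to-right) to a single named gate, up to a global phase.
T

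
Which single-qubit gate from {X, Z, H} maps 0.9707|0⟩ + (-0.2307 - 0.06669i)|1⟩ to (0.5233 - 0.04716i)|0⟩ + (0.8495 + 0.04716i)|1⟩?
H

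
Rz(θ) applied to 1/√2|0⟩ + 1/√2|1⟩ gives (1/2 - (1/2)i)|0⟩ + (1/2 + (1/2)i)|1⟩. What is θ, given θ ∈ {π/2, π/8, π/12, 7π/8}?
π/2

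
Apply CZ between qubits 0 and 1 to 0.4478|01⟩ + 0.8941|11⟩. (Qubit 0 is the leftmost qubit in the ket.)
0.4478|01⟩ - 0.8941|11⟩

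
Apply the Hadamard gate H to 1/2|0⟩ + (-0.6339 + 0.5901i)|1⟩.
(-0.09468 + 0.4173i)|0⟩ + (0.8018 - 0.4173i)|1⟩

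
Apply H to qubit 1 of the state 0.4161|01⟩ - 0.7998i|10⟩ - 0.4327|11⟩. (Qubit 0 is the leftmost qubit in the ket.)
0.2942|00⟩ - 0.2942|01⟩ + (-0.306 - 0.5655i)|10⟩ + (0.306 - 0.5655i)|11⟩

H on qubit 1 mixes each pair of kets that differ only in qubit 1: amplitudes (a, b) of (|…0…⟩, |…1…⟩) become ((a + b)/√2, (a − b)/√2). Kets absent from the input have amplitude 0.
(|00⟩, |01⟩): (a, b) = (0, 0.4161) → (0.2942, -0.2942)
(|10⟩, |11⟩): (a, b) = (-0.7998i, -0.4327) → ((-0.306 - 0.5655i), (0.306 - 0.5655i))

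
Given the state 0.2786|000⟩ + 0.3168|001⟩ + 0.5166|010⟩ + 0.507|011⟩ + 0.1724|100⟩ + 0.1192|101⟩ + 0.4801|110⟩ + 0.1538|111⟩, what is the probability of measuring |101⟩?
0.01421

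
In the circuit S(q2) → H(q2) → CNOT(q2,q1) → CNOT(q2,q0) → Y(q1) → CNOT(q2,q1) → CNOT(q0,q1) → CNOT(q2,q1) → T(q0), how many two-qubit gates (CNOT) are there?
5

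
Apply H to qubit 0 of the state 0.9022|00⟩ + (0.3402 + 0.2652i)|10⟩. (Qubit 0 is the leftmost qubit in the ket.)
(0.8785 + 0.1875i)|00⟩ + (0.3974 - 0.1875i)|10⟩

H on qubit 0 mixes each pair of kets that differ only in qubit 0: amplitudes (a, b) of (|…0…⟩, |…1…⟩) become ((a + b)/√2, (a − b)/√2). Kets absent from the input have amplitude 0.
(|00⟩, |10⟩): (a, b) = (0.9022, (0.3402 + 0.2652i)) → ((0.8785 + 0.1875i), (0.3974 - 0.1875i))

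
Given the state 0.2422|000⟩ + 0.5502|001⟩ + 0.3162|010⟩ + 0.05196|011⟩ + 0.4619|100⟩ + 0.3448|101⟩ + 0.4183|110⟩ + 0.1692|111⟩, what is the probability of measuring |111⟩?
0.02863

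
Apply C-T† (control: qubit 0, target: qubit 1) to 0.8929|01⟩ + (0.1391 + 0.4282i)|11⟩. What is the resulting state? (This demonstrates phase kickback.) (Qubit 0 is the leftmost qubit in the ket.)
0.8929|01⟩ + (0.4011 + 0.2044i)|11⟩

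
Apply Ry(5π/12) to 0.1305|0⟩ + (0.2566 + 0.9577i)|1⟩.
(-0.05268 - 0.583i)|0⟩ + (0.283 + 0.7598i)|1⟩

Ry(5π/12) = [[cos(θ/2), −sin(θ/2)], [sin(θ/2), cos(θ/2)]]; θ = 5π/12, cos(θ/2) ≈ 0.793353, sin(θ/2) ≈ 0.608761.
With a = amp(|0⟩) = 0.1305 and b = amp(|1⟩) = (0.2566 + 0.9577i):
new amp(|0⟩) = (0.793353)·a + (-0.608761)·b = (-0.05268 - 0.583i)
new amp(|1⟩) = (0.608761)·a + (0.793353)·b = (0.283 + 0.7598i)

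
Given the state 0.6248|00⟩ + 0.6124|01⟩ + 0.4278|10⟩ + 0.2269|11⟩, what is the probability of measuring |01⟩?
0.375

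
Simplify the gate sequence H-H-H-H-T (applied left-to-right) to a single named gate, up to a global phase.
T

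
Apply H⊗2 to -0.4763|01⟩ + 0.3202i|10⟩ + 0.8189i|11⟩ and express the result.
(-0.2382 + 0.5696i)|00⟩ + (0.2382 - 0.2494i)|01⟩ + (-0.2382 - 0.5696i)|10⟩ + (0.2382 + 0.2494i)|11⟩

H⊗2 gives amp(|y⟩) = (1/2) Σ_x (−1)^(x·y) amp(|x⟩), where x·y is the number of positions in which both x and y have a 1.
|00⟩: (-0.4763 + 0.3202i + 0.8189i)/2 = (-0.2382 + 0.5696i)
|01⟩: (0.4763 + 0.3202i - 0.8189i)/2 = (0.2382 - 0.2494i)
|10⟩: (-0.4763 - 0.3202i - 0.8189i)/2 = (-0.2382 - 0.5696i)
|11⟩: (0.4763 - 0.3202i + 0.8189i)/2 = (0.2382 + 0.2494i)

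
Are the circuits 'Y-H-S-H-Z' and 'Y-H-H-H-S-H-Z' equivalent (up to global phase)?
Yes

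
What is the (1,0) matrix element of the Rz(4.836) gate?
0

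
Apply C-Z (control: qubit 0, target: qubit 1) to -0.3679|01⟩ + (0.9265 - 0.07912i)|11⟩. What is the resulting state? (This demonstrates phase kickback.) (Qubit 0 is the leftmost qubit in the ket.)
-0.3679|01⟩ + (-0.9265 + 0.07912i)|11⟩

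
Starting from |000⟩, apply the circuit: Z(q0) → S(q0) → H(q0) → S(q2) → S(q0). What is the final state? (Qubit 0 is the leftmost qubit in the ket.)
1/√2|000⟩ + (1/√2)i|100⟩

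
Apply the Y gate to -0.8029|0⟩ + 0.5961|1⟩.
-0.5961i|0⟩ - 0.8029i|1⟩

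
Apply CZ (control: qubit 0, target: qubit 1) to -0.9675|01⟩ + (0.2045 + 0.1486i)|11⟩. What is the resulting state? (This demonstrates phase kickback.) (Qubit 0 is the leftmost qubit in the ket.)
-0.9675|01⟩ + (-0.2045 - 0.1486i)|11⟩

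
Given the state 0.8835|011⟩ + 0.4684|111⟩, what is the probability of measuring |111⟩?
0.2194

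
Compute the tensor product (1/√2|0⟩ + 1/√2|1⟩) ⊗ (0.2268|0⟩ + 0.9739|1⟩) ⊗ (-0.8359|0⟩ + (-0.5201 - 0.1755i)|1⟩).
-0.1341|000⟩ + (-0.08341 - 0.02815i)|001⟩ - 0.5756|010⟩ + (-0.3582 - 0.1209i)|011⟩ - 0.1341|100⟩ + (-0.08341 - 0.02815i)|101⟩ - 0.5756|110⟩ + (-0.3582 - 0.1209i)|111⟩

amp(|b₁b₂…⟩) = product of the factor amplitudes for bits b₁, b₂, …; only kets whose every factor amplitude is nonzero survive.
|000⟩: (1/√2)(0.2268)(-0.8359) = -0.1341
|001⟩: (1/√2)(0.2268)(-0.5201 - 0.1755i) = (-0.08341 - 0.02815i)
|010⟩: (1/√2)(0.9739)(-0.8359) = -0.5756
|011⟩: (1/√2)(0.9739)(-0.5201 - 0.1755i) = (-0.3582 - 0.1209i)
|100⟩: (1/√2)(0.2268)(-0.8359) = -0.1341
|101⟩: (1/√2)(0.2268)(-0.5201 - 0.1755i) = (-0.08341 - 0.02815i)
|110⟩: (1/√2)(0.9739)(-0.8359) = -0.5756
|111⟩: (1/√2)(0.9739)(-0.5201 - 0.1755i) = (-0.3582 - 0.1209i)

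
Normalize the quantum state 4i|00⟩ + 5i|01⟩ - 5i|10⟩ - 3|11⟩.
0.4619i|00⟩ + (1/√3)i|01⟩ - (1/√3)i|10⟩ - 0.3464|11⟩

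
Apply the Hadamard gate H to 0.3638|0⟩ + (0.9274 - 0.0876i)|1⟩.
(0.913 - 0.06194i)|0⟩ + (-0.3985 + 0.06194i)|1⟩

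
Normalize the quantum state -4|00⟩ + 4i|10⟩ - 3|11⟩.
-0.6247|00⟩ + 0.6247i|10⟩ - 0.4685|11⟩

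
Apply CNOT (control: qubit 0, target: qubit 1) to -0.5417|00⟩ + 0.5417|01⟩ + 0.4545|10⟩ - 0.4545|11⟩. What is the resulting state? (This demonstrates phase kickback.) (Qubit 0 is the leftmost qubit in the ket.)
-0.5417|00⟩ + 0.5417|01⟩ - 0.4545|10⟩ + 0.4545|11⟩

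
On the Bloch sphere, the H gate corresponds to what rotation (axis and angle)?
Rotation by π around the (x+z)/√2 axis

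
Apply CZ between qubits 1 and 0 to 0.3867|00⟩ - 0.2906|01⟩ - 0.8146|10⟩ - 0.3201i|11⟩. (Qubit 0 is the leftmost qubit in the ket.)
0.3867|00⟩ - 0.2906|01⟩ - 0.8146|10⟩ + 0.3201i|11⟩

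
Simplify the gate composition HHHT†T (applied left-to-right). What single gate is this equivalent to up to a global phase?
H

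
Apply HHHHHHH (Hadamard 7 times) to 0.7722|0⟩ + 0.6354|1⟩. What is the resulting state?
0.9953|0⟩ + 0.09673|1⟩

H² = I, so H^7 = H: a single Hadamard. With (a, b) = (0.7722, 0.6354), H gives ((a + b)/√2, (a − b)/√2) = (0.9953, 0.09673).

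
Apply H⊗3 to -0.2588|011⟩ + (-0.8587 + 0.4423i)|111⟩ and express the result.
(-0.3951 + 0.1564i)|000⟩ + (0.3951 - 0.1564i)|001⟩ + (0.3951 - 0.1564i)|010⟩ + (-0.3951 + 0.1564i)|011⟩ + (0.2121 - 0.1564i)|100⟩ + (-0.2121 + 0.1564i)|101⟩ + (-0.2121 + 0.1564i)|110⟩ + (0.2121 - 0.1564i)|111⟩

H⊗3 gives amp(|y⟩) = (1/2√2) Σ_x (−1)^(x·y) amp(|x⟩), where x·y is the number of positions in which both x and y have a 1.
|000⟩: (-0.2588 + (-0.8587 + 0.4423i))/(2√2) = (-0.3951 + 0.1564i)
|001⟩: (0.2588 - (-0.8587 + 0.4423i))/(2√2) = (0.3951 - 0.1564i)
|010⟩: (0.2588 - (-0.8587 + 0.4423i))/(2√2) = (0.3951 - 0.1564i)
|011⟩: (-0.2588 + (-0.8587 + 0.4423i))/(2√2) = (-0.3951 + 0.1564i)
|100⟩: (-0.2588 - (-0.8587 + 0.4423i))/(2√2) = (0.2121 - 0.1564i)
|101⟩: (0.2588 + (-0.8587 + 0.4423i))/(2√2) = (-0.2121 + 0.1564i)
|110⟩: (0.2588 + (-0.8587 + 0.4423i))/(2√2) = (-0.2121 + 0.1564i)
|111⟩: (-0.2588 - (-0.8587 + 0.4423i))/(2√2) = (0.2121 - 0.1564i)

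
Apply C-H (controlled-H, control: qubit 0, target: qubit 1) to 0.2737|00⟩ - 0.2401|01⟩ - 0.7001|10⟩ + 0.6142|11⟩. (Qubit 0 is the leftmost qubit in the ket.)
0.2737|00⟩ - 0.2401|01⟩ - 0.06074|10⟩ - 0.9294|11⟩

C-H leaves the control-|0⟩ kets |00⟩, |01⟩ unchanged and applies H to qubit 1 on the control-|1⟩ pair (|10⟩, |11⟩).
H = [[1/√2, 1/√2], [1/√2, -1/√2]].
With a = amp(|10⟩) = -0.7001 and b = amp(|11⟩) = 0.6142:
new amp(|10⟩) = (1/√2)·a + (1/√2)·b = -0.06074
new amp(|11⟩) = (1/√2)·a + (-1/√2)·b = -0.9294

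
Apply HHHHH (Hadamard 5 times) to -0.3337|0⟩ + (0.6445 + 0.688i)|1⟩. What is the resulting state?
(0.2198 + 0.4865i)|0⟩ + (-0.6917 - 0.4865i)|1⟩

H² = I, so H^5 = H: a single Hadamard. With (a, b) = (-0.3337, (0.6445 + 0.688i)), H gives ((a + b)/√2, (a − b)/√2) = ((0.2198 + 0.4865i), (-0.6917 - 0.4865i)).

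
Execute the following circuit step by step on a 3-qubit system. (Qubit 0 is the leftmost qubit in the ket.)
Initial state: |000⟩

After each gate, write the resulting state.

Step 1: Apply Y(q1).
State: i|010⟩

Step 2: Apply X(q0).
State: i|110⟩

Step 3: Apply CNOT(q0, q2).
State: i|111⟩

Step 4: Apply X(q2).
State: i|110⟩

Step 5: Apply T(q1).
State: (-1/√2 + (1/√2)i)|110⟩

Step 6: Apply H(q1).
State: (-1/2 + (1/2)i)|100⟩ + (1/2 - (1/2)i)|110⟩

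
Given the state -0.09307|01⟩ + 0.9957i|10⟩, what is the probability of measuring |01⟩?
0.008662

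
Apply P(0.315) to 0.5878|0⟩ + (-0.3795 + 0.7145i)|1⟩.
0.5878|0⟩ + (-0.5822 + 0.5618i)|1⟩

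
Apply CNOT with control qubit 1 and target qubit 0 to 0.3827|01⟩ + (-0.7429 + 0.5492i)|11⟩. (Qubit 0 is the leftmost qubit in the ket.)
(-0.7429 + 0.5492i)|01⟩ + 0.3827|11⟩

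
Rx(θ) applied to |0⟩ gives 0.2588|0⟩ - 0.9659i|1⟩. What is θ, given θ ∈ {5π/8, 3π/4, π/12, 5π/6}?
5π/6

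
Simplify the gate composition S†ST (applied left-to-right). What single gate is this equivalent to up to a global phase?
T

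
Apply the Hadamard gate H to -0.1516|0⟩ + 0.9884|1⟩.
0.5917|0⟩ - 0.8061|1⟩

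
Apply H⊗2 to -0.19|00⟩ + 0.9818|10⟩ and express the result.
0.3959|00⟩ + 0.3959|01⟩ - 0.5859|10⟩ - 0.5859|11⟩

H⊗2 gives amp(|y⟩) = (1/2) Σ_x (−1)^(x·y) amp(|x⟩), where x·y is the number of positions in which both x and y have a 1.
|00⟩: (-0.19 + 0.9818)/2 = 0.3959
|01⟩: (-0.19 + 0.9818)/2 = 0.3959
|10⟩: (-0.19 - 0.9818)/2 = -0.5859
|11⟩: (-0.19 - 0.9818)/2 = -0.5859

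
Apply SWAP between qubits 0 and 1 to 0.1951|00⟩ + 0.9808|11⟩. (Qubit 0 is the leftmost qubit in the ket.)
0.1951|00⟩ + 0.9808|11⟩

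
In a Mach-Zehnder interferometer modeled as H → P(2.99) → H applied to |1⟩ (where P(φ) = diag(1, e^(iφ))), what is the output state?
(0.9943 - 0.07551i)|0⟩ + (0.005734 + 0.07551i)|1⟩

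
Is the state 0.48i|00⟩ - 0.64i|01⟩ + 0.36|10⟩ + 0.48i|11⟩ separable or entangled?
Entangled

Writing the state as a|00⟩ + b|01⟩ + c|10⟩ + d|11⟩, it is a product state iff ad − bc = 0.
Here (a, b, c, d) = (0.48i, -0.64i, 0.36, 0.48i): ad − bc = (0.48i)(0.48i) − (-0.64i)(0.36) = (-0.2304 + 0.2304i) ≠ 0, so the state is entangled.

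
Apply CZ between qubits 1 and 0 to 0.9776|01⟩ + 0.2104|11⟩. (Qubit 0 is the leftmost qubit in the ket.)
0.9776|01⟩ - 0.2104|11⟩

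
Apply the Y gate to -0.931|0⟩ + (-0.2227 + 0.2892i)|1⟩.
(0.2892 + 0.2227i)|0⟩ - 0.931i|1⟩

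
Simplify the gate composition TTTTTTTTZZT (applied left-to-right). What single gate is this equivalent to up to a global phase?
T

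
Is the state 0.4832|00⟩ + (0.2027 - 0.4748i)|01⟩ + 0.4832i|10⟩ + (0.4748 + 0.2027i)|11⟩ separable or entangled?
Separable

Writing the state as a|00⟩ + b|01⟩ + c|10⟩ + d|11⟩, it is a product state iff ad − bc = 0.
Here (a, b, c, d) = (0.4832, (0.2027 - 0.4748i), 0.4832i, (0.4748 + 0.2027i)): ad − bc = (0.4832)(0.4748 + 0.2027i) − (0.2027 - 0.4748i)(0.4832i) = 0, so the state is separable.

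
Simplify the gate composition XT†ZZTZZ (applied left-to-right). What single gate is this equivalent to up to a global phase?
X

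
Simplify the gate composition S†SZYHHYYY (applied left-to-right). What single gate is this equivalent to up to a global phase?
Z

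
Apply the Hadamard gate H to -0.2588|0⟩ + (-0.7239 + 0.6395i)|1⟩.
(-0.6949 + 0.4522i)|0⟩ + (0.3289 - 0.4522i)|1⟩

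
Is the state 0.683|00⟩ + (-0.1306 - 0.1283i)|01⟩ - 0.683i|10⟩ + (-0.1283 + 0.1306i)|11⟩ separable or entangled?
Separable

Writing the state as a|00⟩ + b|01⟩ + c|10⟩ + d|11⟩, it is a product state iff ad − bc = 0.
Here (a, b, c, d) = (0.683, (-0.1306 - 0.1283i), -0.683i, (-0.1283 + 0.1306i)): ad − bc = (0.683)(-0.1283 + 0.1306i) − (-0.1306 - 0.1283i)(-0.683i) = 0, so the state is separable.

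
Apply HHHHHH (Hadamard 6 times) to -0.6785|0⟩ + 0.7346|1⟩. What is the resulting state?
-0.6785|0⟩ + 0.7346|1⟩

H² = I, so an even number of Hadamards cancels: H^6 = I and the state is unchanged.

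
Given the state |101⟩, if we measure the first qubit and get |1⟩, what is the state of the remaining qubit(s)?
|01⟩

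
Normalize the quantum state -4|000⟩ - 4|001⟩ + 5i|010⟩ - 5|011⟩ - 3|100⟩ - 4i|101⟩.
-0.3867|000⟩ - 0.3867|001⟩ + 0.4834i|010⟩ - 0.4834|011⟩ - 0.29|100⟩ - 0.3867i|101⟩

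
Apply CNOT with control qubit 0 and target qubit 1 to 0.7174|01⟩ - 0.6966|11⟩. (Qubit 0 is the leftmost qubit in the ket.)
0.7174|01⟩ - 0.6966|10⟩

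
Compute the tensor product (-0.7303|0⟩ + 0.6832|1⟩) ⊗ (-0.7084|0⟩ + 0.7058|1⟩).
0.5173|00⟩ - 0.5154|01⟩ - 0.484|10⟩ + 0.4822|11⟩

amp(|b₁b₂…⟩) = product of the factor amplitudes for bits b₁, b₂, …; only kets whose every factor amplitude is nonzero survive.
|00⟩: (-0.7303)(-0.7084) = 0.5173
|01⟩: (-0.7303)(0.7058) = -0.5154
|10⟩: (0.6832)(-0.7084) = -0.484
|11⟩: (0.6832)(0.7058) = 0.4822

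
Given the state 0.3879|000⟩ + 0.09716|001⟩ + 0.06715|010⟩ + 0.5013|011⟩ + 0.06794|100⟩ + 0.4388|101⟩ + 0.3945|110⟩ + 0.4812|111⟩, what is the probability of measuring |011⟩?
0.2513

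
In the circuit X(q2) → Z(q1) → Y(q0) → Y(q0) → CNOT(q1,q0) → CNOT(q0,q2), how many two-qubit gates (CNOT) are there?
2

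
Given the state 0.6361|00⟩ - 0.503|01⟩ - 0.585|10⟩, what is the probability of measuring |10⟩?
0.3422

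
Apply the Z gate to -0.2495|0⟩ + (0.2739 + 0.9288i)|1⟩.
-0.2495|0⟩ + (-0.2739 - 0.9288i)|1⟩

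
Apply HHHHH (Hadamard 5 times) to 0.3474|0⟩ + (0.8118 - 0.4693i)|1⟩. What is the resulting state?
(0.8197 - 0.3318i)|0⟩ + (-0.3284 + 0.3318i)|1⟩

H² = I, so H^5 = H: a single Hadamard. With (a, b) = (0.3474, (0.8118 - 0.4693i)), H gives ((a + b)/√2, (a − b)/√2) = ((0.8197 - 0.3318i), (-0.3284 + 0.3318i)).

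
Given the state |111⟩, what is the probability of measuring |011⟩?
0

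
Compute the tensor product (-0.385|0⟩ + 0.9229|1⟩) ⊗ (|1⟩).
-0.385|01⟩ + 0.9229|11⟩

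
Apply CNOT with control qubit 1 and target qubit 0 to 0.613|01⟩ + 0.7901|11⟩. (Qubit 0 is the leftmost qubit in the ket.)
0.7901|01⟩ + 0.613|11⟩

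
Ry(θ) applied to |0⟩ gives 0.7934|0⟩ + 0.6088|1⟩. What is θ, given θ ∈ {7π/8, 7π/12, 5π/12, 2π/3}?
5π/12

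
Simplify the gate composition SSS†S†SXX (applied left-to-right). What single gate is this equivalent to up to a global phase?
S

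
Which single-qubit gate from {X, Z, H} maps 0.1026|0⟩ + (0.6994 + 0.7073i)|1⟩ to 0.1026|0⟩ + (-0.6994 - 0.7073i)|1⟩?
Z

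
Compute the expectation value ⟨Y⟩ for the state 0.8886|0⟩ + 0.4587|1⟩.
0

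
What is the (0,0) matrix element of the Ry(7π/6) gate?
-0.2588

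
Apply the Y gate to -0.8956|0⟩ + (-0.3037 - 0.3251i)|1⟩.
(-0.3251 + 0.3037i)|0⟩ - 0.8956i|1⟩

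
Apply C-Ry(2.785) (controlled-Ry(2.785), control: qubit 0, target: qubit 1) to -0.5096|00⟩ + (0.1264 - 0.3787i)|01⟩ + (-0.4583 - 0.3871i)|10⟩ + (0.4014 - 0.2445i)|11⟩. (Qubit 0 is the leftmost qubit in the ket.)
-0.5096|00⟩ + (0.1264 - 0.3787i)|01⟩ + (-0.4763 + 0.172i)|10⟩ + (-0.3798 - 0.4243i)|11⟩

C-Ry(2.785) leaves the control-|0⟩ kets |00⟩, |01⟩ unchanged and applies Ry(2.785) to qubit 1 on the control-|1⟩ pair (|10⟩, |11⟩).
Ry(2.785) = [[cos(θ/2), −sin(θ/2)], [sin(θ/2), cos(θ/2)]]; θ = 2.785, cos(θ/2) ≈ 0.177353, sin(θ/2) ≈ 0.984147.
With a = amp(|10⟩) = (-0.4583 - 0.3871i) and b = amp(|11⟩) = (0.4014 - 0.2445i):
new amp(|10⟩) = (0.177353)·a + (-0.984147)·b = (-0.4763 + 0.172i)
new amp(|11⟩) = (0.984147)·a + (0.177353)·b = (-0.3798 - 0.4243i)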